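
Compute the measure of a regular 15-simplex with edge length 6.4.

V_15 = √(16) · 6.4^15 / (15! · 2^(15/2)) ≈ 0.0209187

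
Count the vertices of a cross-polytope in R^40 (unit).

The vertices are ±e_1, ..., ±e_40, so there are 2·40 = 80.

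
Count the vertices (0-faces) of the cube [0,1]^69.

Number of vertices = 2^69 = 590295810358705651712.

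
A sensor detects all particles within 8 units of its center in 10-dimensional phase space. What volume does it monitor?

V = 134217728·π^5/15 ≈ 2.73822e+09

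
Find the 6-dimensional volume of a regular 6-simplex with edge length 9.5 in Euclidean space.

V_6 = √(7) · 9.5^6 / (6! · 2^(6/2)) ≈ 337.651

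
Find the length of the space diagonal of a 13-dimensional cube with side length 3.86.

d = √(3.86² + 3.86² + ... + 3.86²) [13 terms] = √(13·3.86²) = 3.86√13 ≈ 13.9174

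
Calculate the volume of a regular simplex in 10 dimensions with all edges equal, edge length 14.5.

For a regular n-simplex with edge a, V = (a^n / n!)·√((n+1)/2^n). With a=14.5, n=10: V ≈ 11734.5.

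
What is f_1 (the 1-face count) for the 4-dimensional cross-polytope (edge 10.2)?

Each 1-face is the convex hull of 2 vertices, one chosen as ±e_i from each of 2 distinct axes: 2^2·C(4,2) = 24.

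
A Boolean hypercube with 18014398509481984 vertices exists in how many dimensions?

The n-cube has 2^n vertices, and 18014398509481984 = 2^54, so n = 54.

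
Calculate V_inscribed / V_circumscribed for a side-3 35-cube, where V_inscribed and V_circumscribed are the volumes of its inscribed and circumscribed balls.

Volume scales as r^n, and r_in/r_out = 1/√35, giving (1/√35)^35 ≈ 9.52378e-28.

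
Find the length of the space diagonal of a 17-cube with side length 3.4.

Diagonal = √17 · 3.4 ≈ 14.0186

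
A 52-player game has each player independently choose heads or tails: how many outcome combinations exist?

The 52-cube has 2^52 = 4503599627370496 vertices.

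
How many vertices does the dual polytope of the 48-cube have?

Number of vertices = 2n = 96.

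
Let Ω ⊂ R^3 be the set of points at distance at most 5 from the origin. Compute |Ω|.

V = 500·π/3 ≈ 523.599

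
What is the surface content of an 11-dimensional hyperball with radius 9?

The surface area of an n-ball is 2π^(n/2) r^(n-1) / Γ(n/2). For n=11, r=9: 8264970432·π^5/35 ≈ 7.22641e+10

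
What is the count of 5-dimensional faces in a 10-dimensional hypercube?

f_5(10-cube) = (10 choose 5) · 2^5 = 8064.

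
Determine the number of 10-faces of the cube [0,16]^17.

An n-cube has C(n,k)·2^(n-k) k-faces. Here C(17,10)·2^7 = 19448·128 = 2489344.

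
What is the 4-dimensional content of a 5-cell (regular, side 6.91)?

V_4 = √(5) · 6.91^4 / (4! · 2^(4/2)) ≈ 53.1038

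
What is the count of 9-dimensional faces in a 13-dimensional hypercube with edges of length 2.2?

Number of 9-faces = C(13,9) · 2^(13-9) = 715 · 16 = 11440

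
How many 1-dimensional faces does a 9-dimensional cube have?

Choose 1 of 9 axes to span the face (C(9,1) = 9 ways), then fix each of the remaining 8 coordinates at one of its two extreme values (2^8 = 256 ways): 9·256 = 2304.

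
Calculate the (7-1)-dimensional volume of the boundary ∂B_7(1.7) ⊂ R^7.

S_7(1.7) = 2·π^(7/2)·(1.7)^6 / Γ(7/2) ≈ 798.311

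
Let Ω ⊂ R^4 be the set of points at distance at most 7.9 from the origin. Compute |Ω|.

V_4(7.9) = π^(4/2) · (7.9)^4 / Γ(4/2 + 1) ≈ 19221.1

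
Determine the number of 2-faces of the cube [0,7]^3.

Number of 2-faces = C(3,2) · 2^(3-2) = 3 · 2 = 6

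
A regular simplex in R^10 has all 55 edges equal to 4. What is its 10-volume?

For a regular n-simplex with edge a, V = (a^n / n!)·√((n+1)/2^n). With a=4, n=10: V ≈ 0.0299491.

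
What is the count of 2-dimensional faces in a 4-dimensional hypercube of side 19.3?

f_2(4-cube) = (4 choose 2) · 2^2 = 24.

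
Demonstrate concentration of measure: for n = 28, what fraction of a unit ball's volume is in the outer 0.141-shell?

1 - (1-0.141)^28 ≈ 0.985816 ≈ 98.58%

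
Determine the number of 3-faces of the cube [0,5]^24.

f_3(24-cube) = (24 choose 3) · 2^21 = 4244635648.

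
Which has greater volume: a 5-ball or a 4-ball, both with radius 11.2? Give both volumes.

V_5(11.2) ≈ 927659. V_4(11.2) ≈ 77650.1. The 5-ball is larger.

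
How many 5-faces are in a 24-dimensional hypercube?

f_5(24-cube) = (24 choose 5) · 2^19 = 22284337152.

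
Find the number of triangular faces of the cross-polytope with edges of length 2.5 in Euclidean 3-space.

Number of 2-faces = 2^(2+1) · C(3,2+1) = 8 · 1 = 8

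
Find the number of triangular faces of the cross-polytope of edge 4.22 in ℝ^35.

An n-cross-polytope has 2^(k+1)·C(n,k+1) k-faces. Here 2^3·C(35,3) = 8·6545 = 52360.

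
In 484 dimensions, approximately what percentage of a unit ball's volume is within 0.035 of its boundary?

1 - (1-0.035)^484 ≈ 0.9999999675 ≈ 99.999997%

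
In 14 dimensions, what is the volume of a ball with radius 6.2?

Volume = π^{14/2}·(6.2)^14/Γ(8) ≈ 7.43194e+10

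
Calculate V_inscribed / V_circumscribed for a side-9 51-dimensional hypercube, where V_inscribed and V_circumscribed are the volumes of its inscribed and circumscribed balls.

Volume scales as r^n, and r_in/r_out = 1/√51, giving (1/√51)^51 ≈ 2.86392e-44.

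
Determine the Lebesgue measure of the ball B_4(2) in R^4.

The n-ball volume is π^(n/2)·r^n/Γ(n/2+1). With n=4, r=2: V = 8·π^2 ≈ 78.9568.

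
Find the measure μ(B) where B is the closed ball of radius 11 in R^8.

The n-ball volume is π^(n/2)·r^n/Γ(n/2+1). With n=8, r=11: V = 214358881·π^4/24 ≈ 8.70021e+08.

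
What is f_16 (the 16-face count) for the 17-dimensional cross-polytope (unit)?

Number of 16-faces = 2^(16+1) · C(17,16+1) = 131072 · 1 = 131072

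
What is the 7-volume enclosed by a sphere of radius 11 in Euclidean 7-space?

V = 311794736·π^3/105 ≈ 9.20723e+07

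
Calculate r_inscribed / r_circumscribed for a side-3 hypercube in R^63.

Ratio = (s/2)/(s√63/2) = 63^(-1/2) ≈ 0.125988.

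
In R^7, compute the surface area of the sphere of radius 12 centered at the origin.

The surface area of an n-ball is 2π^(n/2) r^(n-1) / Γ(n/2). For n=7, r=12: 15925248·π^3/5 ≈ 9.87565e+07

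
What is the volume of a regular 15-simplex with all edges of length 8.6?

V = (8.6^15 / 15!) · √((15+1) / 2^15) ≈ 1.75919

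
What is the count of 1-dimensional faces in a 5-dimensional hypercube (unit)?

An n-cube has C(n,k)·2^(n-k) k-faces. Here C(5,1)·2^4 = 5·16 = 80.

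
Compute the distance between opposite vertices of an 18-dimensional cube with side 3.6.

Diagonal = √18 · 3.6 ≈ 15.2735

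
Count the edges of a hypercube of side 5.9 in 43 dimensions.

An n-cube has n·2^(n-1) edges. With n = 43: 43·4398046511104 = 189115999977472.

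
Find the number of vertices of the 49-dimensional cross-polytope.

An n-cross-polytope has 2n vertices; here n = 49, giving 98.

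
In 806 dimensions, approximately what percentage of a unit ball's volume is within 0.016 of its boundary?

1 - (1-0.016)^806 ≈ 0.9999977403 ≈ 99.999774%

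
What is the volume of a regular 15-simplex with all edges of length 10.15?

V_15 = √(16) · 10.15^15 / (15! · 2^(15/2)) ≈ 21.1264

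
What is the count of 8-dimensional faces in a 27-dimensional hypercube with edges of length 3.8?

Choose 8 of 27 axes to span the face (C(27,8) = 2220075 ways), then fix each of the remaining 19 coordinates at one of its two extreme values (2^19 = 524288 ways): 2220075·524288 = 1163958681600.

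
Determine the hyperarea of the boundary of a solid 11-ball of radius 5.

S_11(5) = 2·π^(11/2)·(5)^10 / Γ(11/2) = 125000000·π^5/189 ≈ 2.02394e+08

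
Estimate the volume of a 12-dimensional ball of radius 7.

The n-ball volume is π^(n/2)·r^n/Γ(n/2+1). With n=12, r=7: V = 13841287201·π^6/720 ≈ 1.84818e+10.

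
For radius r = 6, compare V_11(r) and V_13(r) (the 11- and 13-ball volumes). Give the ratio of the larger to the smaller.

V_11(6) ≈ 6.83547e+08, V_13(6) ≈ 1.18934e+10. The 13-ball is larger by a factor of 17.4.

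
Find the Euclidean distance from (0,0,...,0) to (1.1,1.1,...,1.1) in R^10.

The space diagonal of an n-cube of side s is s√n. Here 1.1·√10 ≈ 3.47851.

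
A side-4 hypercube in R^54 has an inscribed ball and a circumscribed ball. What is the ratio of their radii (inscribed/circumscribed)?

r_in = 4/2 (half the side); r_out = 4√54/2 (half the diagonal). Ratio = 1/√54 ≈ 0.136083.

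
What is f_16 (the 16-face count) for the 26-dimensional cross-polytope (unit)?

An n-cross-polytope has 2^(k+1)·C(n,k+1) k-faces. Here 2^17·C(26,17) = 131072·3124550 = 409541017600.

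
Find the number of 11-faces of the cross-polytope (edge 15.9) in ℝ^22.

Each 11-face is the convex hull of 12 vertices, one chosen as ±e_i from each of 12 distinct axes: 2^12·C(22,12) = 2648662016.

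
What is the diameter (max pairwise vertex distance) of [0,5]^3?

The space diagonal of an n-cube of side s is s√n. Here 5·√3 ≈ 8.66025.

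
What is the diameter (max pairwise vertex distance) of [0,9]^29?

d = √(9² + 9² + ... + 9²) [29 terms] = √(29·9²) = 9√29 ≈ 48.4665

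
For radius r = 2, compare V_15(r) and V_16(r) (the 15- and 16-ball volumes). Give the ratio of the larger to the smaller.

V_15(2) ≈ 12499.1, V_16(2) ≈ 15422.6. The 16-ball is larger by a factor of 1.234.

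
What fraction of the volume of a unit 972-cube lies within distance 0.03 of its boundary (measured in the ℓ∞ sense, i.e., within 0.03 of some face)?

Shell fraction = 1 - (1-0.06)^972 ≈ 1 - 7.591e-27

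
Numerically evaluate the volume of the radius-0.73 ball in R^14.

V_14(0.73) = π^(14/2) · (0.73)^14 / Γ(14/2 + 1) ≈ 0.00731372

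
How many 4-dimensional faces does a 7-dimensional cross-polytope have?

Each 4-face is the convex hull of 5 vertices, one chosen as ±e_i from each of 5 distinct axes: 2^5·C(7,5) = 672.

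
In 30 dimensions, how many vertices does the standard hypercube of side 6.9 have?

An n-cube has 2^n vertices; for n = 30 that is 2^30 = 1073741824.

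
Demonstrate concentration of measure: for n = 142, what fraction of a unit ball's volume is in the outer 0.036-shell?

1 - (1-0.036)^142 ≈ 0.994518 ≈ 99.45%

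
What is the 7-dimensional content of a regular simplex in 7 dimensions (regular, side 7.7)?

V_7 = √(8) · 7.7^7 / (7! · 2^(7/2)) ≈ 79.6058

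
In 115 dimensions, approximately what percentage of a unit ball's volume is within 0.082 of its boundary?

1 - (1-0.082)^115 ≈ 0.999947 ≈ 99.9947%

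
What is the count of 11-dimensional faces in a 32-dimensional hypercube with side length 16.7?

f_11(32-cube) = (32 choose 11) · 2^21 = 270583946280960.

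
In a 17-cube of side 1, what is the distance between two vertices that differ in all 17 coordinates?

Diagonal = √17 · 1 ≈ 4.12311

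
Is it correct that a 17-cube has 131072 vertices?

True. The 17-cube has 2^17 = 131072 vertices.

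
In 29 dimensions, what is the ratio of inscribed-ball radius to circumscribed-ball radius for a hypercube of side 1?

r_in / r_out = (1/2) / (1√29/2) = 1/√29 ≈ 0.185695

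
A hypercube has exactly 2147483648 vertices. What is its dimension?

n = log_2(2147483648) = 31.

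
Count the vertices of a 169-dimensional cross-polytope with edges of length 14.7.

The vertices are ±e_1, ..., ±e_169, so there are 2·169 = 338.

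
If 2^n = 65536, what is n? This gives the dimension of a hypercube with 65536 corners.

2^n = 65536 ⇒ n = log_2(65536) = 16.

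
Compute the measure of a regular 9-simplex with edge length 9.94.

Volume = 9.94^9 · √(10/2^9) / 9! ≈ 364.821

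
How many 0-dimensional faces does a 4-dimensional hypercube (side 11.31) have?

Number of 0-faces = C(4,0) · 2^(4-0) = 1 · 16 = 16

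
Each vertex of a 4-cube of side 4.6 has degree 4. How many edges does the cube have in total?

An n-cube has n·2^(n-1) edges. With n = 4: 4·8 = 32.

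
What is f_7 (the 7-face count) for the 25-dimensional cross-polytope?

f_7(25-orthoplex) = 2^8 · (25 choose 8) = 276883200.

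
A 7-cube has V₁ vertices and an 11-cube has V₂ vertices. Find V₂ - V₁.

V₁ = 2^7 = 128. V₂ = 2^11 = 2048. V₂ - V₁ = 1920.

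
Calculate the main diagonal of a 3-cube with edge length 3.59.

Diagonal = √3 · 3.59 ≈ 6.21806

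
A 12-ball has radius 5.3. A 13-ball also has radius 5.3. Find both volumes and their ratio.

V_12(5.3) ≈ 6.5596e+08. V_13(5.3) ≈ 2.37098e+09. Ratio V_12/V_13 ≈ 0.2767.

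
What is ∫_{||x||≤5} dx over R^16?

V = 30517578125·π^8/8064 ≈ 3.59086e+10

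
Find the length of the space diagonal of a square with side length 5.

Diagonal = √2 · 5 ≈ 7.07107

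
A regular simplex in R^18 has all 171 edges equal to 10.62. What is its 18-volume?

V = (10.62^18 / 18!) · √((18+1) / 2^18) ≈ 3.92651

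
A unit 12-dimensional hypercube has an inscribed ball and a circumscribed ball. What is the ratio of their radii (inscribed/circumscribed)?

Ratio = (s/2)/(s√12/2) = 12^(-1/2) ≈ 0.288675.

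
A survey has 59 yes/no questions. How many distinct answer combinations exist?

An n-cube has 2^n vertices; for n = 59 that is 2^59 = 576460752303423488.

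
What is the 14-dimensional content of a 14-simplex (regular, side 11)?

For a regular n-simplex with edge a, V = (a^n / n!)·√((n+1)/2^n). With a=11, n=14: V ≈ 131.803.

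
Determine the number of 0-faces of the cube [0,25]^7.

f_0(7-cube) = (7 choose 0) · 2^7 = 128.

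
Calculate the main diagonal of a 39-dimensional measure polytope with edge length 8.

The space diagonal of an n-cube of side s is s√n. Here 8·√39 ≈ 49.96.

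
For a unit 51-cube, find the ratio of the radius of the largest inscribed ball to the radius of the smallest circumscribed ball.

r_in = 1/2 (half the side); r_out = 1√51/2 (half the diagonal). Ratio = 1/√51 ≈ 0.140028.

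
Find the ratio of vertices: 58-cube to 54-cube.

The 58-cube has 2^58 = 288230376151711744 vertices. The 54-cube has 2^54 = 18014398509481984 vertices. Ratio: 288230376151711744/18014398509481984 = 16.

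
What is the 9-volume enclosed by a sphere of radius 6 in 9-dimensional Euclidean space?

V = 11943936·π^4/35 ≈ 3.32414e+07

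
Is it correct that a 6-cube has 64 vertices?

True. The 6-cube has 2^6 = 64 vertices.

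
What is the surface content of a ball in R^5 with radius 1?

S_5(1) = 2·π^(5/2)·(1)^4 / Γ(5/2) = 8·π^2/3 ≈ 26.3189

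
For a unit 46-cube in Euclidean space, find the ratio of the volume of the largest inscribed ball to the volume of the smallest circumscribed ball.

V_in/V_out = n^(-n/2) = 46^(-46/2) ≈ 5.70913e-39.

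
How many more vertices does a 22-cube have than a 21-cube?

The 22-cube has 2^22 = 4194304 vertices. The 21-cube has 2^21 = 2097152 vertices. Difference: 4194304 - 2097152 = 2097152.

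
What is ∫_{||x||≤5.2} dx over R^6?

V_6(5.2) = π^(6/2) · (5.2)^6 / Γ(6/2 + 1) ≈ 102169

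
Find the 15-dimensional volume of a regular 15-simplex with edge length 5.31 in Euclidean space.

For a regular n-simplex with edge a, V = (a^n / n!)·√((n+1)/2^n). With a=5.31, n=15: V ≈ 0.00127132.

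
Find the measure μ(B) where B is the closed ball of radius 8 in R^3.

V_3(8) = π^(3/2) · (8)^3 / Γ(3/2 + 1) = 2048·π/3 ≈ 2144.66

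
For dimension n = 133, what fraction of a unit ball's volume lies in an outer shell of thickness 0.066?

1 - (1-0.066)^133 ≈ 0.999886 ≈ 99.9886%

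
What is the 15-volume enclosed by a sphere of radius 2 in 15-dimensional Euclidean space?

Volume = π^{15/2}·(2)^15/Γ(17/2) = 8388608·π^7/2027025 ≈ 12499.1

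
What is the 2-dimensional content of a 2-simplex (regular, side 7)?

Area = (√3/4) · 7² = 21.2176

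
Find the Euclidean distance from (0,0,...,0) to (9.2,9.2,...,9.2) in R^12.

The space diagonal of an n-cube of side s is s√n. Here 9.2·√12 ≈ 31.8697.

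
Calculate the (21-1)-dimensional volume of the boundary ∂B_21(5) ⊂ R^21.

S_21(5) = 2·π^(21/2)·(5)^20 / Γ(21/2) = 7812500000000000·π^10/26189163 ≈ 2.79362e+13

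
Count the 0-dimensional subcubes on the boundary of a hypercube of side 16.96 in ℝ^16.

Choose 0 of 16 axes to span the face (C(16,0) = 1 way), then fix each of the remaining 16 coordinates at one of its two extreme values (2^16 = 65536 ways): 1·65536 = 65536.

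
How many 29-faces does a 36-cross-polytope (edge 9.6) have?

Number of 29-faces = 2^(29+1) · C(36,29+1) = 1073741824 · 1947792 = 2091425734852608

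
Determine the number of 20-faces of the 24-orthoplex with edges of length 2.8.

Number of 20-faces = 2^(20+1) · C(24,20+1) = 2097152 · 2024 = 4244635648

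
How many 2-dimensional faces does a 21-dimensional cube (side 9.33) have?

Number of 2-faces = C(21,2) · 2^(21-2) = 210 · 524288 = 110100480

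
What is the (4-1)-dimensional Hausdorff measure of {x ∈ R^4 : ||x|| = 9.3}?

S_4(9.3) = 2·π^(4/2)·(9.3)^3 / Γ(4/2) ≈ 15877.4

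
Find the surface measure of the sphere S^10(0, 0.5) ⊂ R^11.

The surface area of an n-ball is 2π^(n/2) r^(n-1) / Γ(n/2). For n=11, r=0.5: π^5/15120 ≈ 0.0202394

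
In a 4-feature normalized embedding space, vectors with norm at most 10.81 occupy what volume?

Volume = π^{4/2}·(10.81)^4/Γ(3) ≈ 67386.4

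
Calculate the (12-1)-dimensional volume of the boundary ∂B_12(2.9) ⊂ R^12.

The surface area of an n-ball is 2π^(n/2) r^(n-1) / Γ(n/2). For n=12, r=2.9: 1.95491e+06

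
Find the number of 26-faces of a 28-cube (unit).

f_26(28-cube) = (28 choose 26) · 2^2 = 1512.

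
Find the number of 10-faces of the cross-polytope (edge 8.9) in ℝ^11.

An n-cross-polytope has 2^(k+1)·C(n,k+1) k-faces. Here 2^11·C(11,11) = 2048·1 = 2048.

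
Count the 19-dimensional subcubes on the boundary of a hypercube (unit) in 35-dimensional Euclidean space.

An n-cube has C(n,k)·2^(n-k) k-faces. Here C(35,19)·2^16 = 4059928950·65536 = 266071503667200.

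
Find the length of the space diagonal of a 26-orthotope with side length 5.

||(5,5,...,5)|| = √(26)·5 ≈ 25.4951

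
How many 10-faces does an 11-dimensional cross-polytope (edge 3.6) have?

Each 10-face is the convex hull of 11 vertices, one chosen as ±e_i from each of 11 distinct axes: 2^11·C(11,11) = 2048.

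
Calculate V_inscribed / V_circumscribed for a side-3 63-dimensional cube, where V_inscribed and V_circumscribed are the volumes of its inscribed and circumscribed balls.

V_in/V_out = n^(-n/2) = 63^(-63/2) ≈ 2.09302e-57.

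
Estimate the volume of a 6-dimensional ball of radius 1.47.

Volume = π^{6/2}·(1.47)^6/Γ(4) ≈ 52.1438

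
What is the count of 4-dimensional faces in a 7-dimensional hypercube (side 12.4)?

An n-cube has C(n,k)·2^(n-k) k-faces. Here C(7,4)·2^3 = 35·8 = 280.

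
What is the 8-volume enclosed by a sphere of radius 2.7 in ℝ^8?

V_8(2.7) = π^(8/2) · (2.7)^8 / Γ(8/2 + 1) ≈ 11463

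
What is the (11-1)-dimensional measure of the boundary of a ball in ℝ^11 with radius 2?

|∂B_11(2)| = 65536·π^5/945 ≈ 21222.5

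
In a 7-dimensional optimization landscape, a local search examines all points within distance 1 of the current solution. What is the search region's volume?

Volume = π^{7/2}·(1)^7/Γ(9/2) = 16·π^3/105 ≈ 4.72477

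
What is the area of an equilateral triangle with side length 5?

Area = (√3/4) · 5² = 10.8253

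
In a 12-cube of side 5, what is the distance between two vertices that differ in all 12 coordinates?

Diagonal = √12 · 5 ≈ 17.3205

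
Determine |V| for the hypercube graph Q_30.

The 30-cube has 2^30 = 1073741824 vertices.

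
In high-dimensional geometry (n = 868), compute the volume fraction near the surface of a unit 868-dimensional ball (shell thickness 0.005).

1 - (1-0.005)^868 ≈ 0.987105 ≈ 98.71%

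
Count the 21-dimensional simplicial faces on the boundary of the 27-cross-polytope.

Each 21-face is the convex hull of 22 vertices, one chosen as ±e_i from each of 22 distinct axes: 2^22·C(27,22) = 338606161920.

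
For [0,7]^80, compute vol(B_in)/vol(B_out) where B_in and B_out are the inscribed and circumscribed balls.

Volume scales as r^n, and r_in/r_out = 1/√80, giving (1/√80)^80 ≈ 7.52316e-77.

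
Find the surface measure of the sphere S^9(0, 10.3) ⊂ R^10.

|∂B_10(10.3)| ≈ 3.32739e+10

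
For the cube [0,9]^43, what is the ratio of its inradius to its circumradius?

Ratio = (s/2)/(s√43/2) = 43^(-1/2) ≈ 0.152499.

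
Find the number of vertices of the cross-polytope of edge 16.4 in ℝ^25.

Number of 0-faces = 2^(0+1) · C(25,0+1) = 2 · 25 = 50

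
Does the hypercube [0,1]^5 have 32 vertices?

True. The 5-cube has 2^5 = 32 vertices.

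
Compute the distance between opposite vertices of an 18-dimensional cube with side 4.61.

d = √(4.61² + 4.61² + ... + 4.61²) [18 terms] = √(18·4.61²) = 4.61√18 ≈ 19.5586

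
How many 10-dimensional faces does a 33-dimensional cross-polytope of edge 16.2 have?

f_10(33-orthoplex) = 2^11 · (33 choose 11) = 396363202560.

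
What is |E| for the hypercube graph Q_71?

An n-cube has n·2^(n-1) edges. With n = 71: 71·1180591620717411303424 = 83822005070936202543104.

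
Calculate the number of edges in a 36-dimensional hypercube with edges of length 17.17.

Number of 1-faces = C(36,1)·2^(36-1) = 36·34359738368 = 1236950581248.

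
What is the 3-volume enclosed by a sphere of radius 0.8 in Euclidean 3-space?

V_3(0.8) = π^(3/2) · (0.8)^3 / Γ(3/2 + 1) ≈ 2.14466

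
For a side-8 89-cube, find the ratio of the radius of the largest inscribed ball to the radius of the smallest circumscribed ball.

For an n-cube of any side s, the inradius is s/2 and the circumradius is s√n/2, so the ratio is 1/√89 ≈ 0.106.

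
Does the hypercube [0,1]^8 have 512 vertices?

False. The 8-cube has 2^8 = 256 vertices.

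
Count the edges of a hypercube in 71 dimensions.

Number of 1-faces = C(71,1)·2^(71-1) = 71·1180591620717411303424 = 83822005070936202543104.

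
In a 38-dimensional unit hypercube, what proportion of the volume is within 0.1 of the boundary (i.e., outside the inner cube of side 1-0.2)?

Shell fraction = 1 - (1-0.2)^38 ≈ 0.999792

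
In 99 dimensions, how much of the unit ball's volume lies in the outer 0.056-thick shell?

V(inner)/V(outer) = ((1-0.056)/1)^99 ≈ 0.003328, so the shell fraction is 0.996672.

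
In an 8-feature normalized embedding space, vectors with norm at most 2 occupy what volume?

Volume = π^{8/2}·(2)^8/Γ(5) = 32·π^4/3 ≈ 1039.03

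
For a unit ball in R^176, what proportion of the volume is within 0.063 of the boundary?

1 - (1-0.063)^176 ≈ 0.999989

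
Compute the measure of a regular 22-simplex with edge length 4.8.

V = (4.8^22 / 22!) · √((22+1) / 2^22) ≈ 2.02337e-09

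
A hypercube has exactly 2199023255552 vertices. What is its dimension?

n = log_2(2199023255552) = 41.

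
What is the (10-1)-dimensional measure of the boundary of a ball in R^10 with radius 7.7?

The surface area of an n-ball is 2π^(n/2) r^(n-1) / Γ(n/2). For n=10, r=7.7: 2.42652e+09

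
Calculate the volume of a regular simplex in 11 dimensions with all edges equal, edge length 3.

V = (3^11 / 11!) · √((11+1) / 2^11) ≈ 0.000339706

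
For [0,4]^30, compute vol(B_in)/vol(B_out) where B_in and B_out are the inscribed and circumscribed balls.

V_in/V_out = n^(-n/2) = 30^(-30/2) ≈ 6.96917e-23.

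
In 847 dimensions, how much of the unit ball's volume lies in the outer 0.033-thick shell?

Shell fraction = 1 - (1-0.033)^847 ≈ 1 - 4.531e-13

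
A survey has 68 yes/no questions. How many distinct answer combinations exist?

An n-cube has 2^n vertices; for n = 68 that is 2^68 = 295147905179352825856.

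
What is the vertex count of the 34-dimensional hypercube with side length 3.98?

An n-cube has 2^n vertices; for n = 34 that is 2^34 = 17179869184.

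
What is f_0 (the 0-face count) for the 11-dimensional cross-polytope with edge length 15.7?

An n-cross-polytope has 2^(k+1)·C(n,k+1) k-faces. Here 2^1·C(11,1) = 2·11 = 22.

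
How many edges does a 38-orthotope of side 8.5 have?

The 38-cube has n·2^(n-1) = 38·2^37 = 38·137438953472 = 5222680231936 edges.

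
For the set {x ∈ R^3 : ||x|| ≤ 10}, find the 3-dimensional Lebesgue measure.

Volume = π^{3/2}·(10)^3/Γ(5/2) = 4000·π/3 ≈ 4188.79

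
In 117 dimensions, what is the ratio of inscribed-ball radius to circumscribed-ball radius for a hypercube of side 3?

For an n-cube of any side s, the inradius is s/2 and the circumradius is s√n/2, so the ratio is 1/√117 ≈ 0.09245.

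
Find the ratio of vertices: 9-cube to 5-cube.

The 9-cube has 2^9 = 512 vertices. The 5-cube has 2^5 = 32 vertices. Ratio: 512/32 = 16.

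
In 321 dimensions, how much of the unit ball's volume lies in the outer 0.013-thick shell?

V(inner)/V(outer) = ((1-0.013)/1)^321 ≈ 0.01499, so the shell fraction is 0.98501.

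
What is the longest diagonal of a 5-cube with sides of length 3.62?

The space diagonal of an n-cube of side s is s√n. Here 3.62·√5 ≈ 8.09457.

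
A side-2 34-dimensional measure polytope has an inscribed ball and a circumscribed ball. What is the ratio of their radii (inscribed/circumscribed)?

r_in = 2/2 (half the side); r_out = 2√34/2 (half the diagonal). Ratio = 1/√34 ≈ 0.171499.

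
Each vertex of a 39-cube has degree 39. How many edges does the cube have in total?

The 39-cube has n·2^(n-1) = 39·2^38 = 39·274877906944 = 10720238370816 edges.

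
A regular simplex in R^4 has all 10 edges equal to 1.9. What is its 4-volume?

For a regular n-simplex with edge a, V = (a^n / n!)·√((n+1)/2^n). With a=1.9, n=4: V ≈ 0.303549.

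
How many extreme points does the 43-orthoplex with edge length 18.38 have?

The 43-dimensional cross-polytope has 2n = 2·43 = 86 vertices.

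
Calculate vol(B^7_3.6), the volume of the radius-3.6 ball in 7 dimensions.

Volume = π^{7/2}·(3.6)^7/Γ(9/2) ≈ 37025.2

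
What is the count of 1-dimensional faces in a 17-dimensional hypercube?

Choose 1 of 17 axes to span the face (C(17,1) = 17 ways), then fix each of the remaining 16 coordinates at one of its two extreme values (2^16 = 65536 ways): 17·65536 = 1114112.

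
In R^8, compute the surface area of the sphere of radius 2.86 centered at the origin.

The surface area of an n-ball is 2π^(n/2) r^(n-1) / Γ(n/2). For n=8, r=2.86: 50820.7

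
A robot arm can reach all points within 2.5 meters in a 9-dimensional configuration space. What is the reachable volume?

V = 390625·π^4/3024 ≈ 12582.8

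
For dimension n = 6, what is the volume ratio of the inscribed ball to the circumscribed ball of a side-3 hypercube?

The radii are 3/2 and 3√6/2, so the volume ratio is (1/√6)^6 = 6^{-6/2} ≈ 0.00462963.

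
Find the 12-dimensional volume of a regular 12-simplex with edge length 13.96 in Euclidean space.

V = (13.96^12 / 12!) · √((12+1) / 2^12) ≈ 6442.88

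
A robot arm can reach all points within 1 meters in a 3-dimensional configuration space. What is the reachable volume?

V_3(1) = π^(3/2) · (1)^3 / Γ(3/2 + 1) = 4·π/3 ≈ 4.18879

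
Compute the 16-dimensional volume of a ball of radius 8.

Volume = π^{16/2}·(8)^16/Γ(9) = 2199023255552·π^8/315 ≈ 6.62397e+13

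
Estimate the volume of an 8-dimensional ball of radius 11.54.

V_8(11.54) = π^(8/2) · (11.54)^8 / Γ(8/2 + 1) ≈ 1.27654e+09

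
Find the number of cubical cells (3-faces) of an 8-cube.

An n-cube has C(n,k)·2^(n-k) k-faces. Here C(8,3)·2^5 = 56·32 = 1792.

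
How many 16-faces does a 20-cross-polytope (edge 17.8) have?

Each 16-face is the convex hull of 17 vertices, one chosen as ±e_i from each of 17 distinct axes: 2^17·C(20,17) = 149422080.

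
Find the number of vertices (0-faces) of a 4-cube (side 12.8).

An n-cube has C(n,k)·2^(n-k) k-faces. Here C(4,0)·2^4 = 1·16 = 16.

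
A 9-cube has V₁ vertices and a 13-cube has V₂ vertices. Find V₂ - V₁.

V₁ = 2^9 = 512. V₂ = 2^13 = 8192. V₂ - V₁ = 7680.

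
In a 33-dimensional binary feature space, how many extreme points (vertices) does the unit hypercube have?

An n-cube has 2^n vertices; for n = 33 that is 2^33 = 8589934592.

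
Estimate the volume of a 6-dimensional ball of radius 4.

Volume = π^{6/2}·(4)^6/Γ(4) = 2048·π^3/3 ≈ 21167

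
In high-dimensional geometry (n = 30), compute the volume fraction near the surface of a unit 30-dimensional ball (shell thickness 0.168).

1 - (1-0.168)^30 ≈ 0.995985 ≈ 99.60%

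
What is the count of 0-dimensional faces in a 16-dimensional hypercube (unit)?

Number of 0-faces = C(16,0) · 2^(16-0) = 1 · 65536 = 65536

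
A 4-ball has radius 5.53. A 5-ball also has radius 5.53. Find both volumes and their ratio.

V_4(5.53) ≈ 4614.98. V_5(5.53) ≈ 27222.3. Ratio V_4/V_5 ≈ 0.1695.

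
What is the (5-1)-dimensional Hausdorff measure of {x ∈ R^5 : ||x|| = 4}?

|∂B_5(4)| = 2048·π^2/3 ≈ 6737.65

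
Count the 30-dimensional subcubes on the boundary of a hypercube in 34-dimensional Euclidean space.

Choose 30 of 34 axes to span the face (C(34,30) = 46376 ways), then fix each of the remaining 4 coordinates at one of its two extreme values (2^4 = 16 ways): 46376·16 = 742016.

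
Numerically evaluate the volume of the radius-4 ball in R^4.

The n-ball volume is π^(n/2)·r^n/Γ(n/2+1). With n=4, r=4: V = 128·π^2 ≈ 1263.31.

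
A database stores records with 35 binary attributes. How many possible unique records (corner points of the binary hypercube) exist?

An n-cube has 2^n vertices; for n = 35 that is 2^35 = 34359738368.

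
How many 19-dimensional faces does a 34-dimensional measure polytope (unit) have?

Number of 19-faces = C(34,19) · 2^(34-19) = 1855967520 · 32768 = 60816343695360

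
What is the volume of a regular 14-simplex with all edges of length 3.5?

V = (3.5^14 / 14!) · √((14+1) / 2^14) ≈ 1.43675e-05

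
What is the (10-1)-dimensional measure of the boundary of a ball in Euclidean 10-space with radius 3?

S = n·V_n(r)/r = 10·V_10(3)/3 (volume-to-surface relation), giving 6561·π^5/4 ≈ 501949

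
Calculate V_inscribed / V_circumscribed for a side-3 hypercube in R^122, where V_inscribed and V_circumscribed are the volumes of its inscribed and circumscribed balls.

The radii are 3/2 and 3√122/2, so the volume ratio is (1/√122)^122 = 122^{-122/2} ≈ 5.39573e-128.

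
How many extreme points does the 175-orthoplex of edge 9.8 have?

An n-cross-polytope has 2n vertices; here n = 175, giving 350.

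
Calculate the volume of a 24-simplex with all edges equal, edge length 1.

V = (1^24 / 24!) · √((24+1) / 2^24) ≈ 1.96745e-27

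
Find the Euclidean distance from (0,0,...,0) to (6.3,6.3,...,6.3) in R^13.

d = √(6.3² + 6.3² + ... + 6.3²) [13 terms] = √(13·6.3²) = 6.3√13 ≈ 22.715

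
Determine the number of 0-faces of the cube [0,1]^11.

An n-cube has C(n,k)·2^(n-k) k-faces. Here C(11,0)·2^11 = 1·2048 = 2048.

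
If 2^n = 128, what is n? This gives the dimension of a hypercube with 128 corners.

n = log_2(128) = 7.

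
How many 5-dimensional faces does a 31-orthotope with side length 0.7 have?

Choose 5 of 31 axes to span the face (C(31,5) = 169911 ways), then fix each of the remaining 26 coordinates at one of its two extreme values (2^26 = 67108864 ways): 169911·67108864 = 11402534191104.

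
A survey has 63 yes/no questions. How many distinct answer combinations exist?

Each vertex is a binary string of length 63, so there are 2^63 = 9223372036854775808.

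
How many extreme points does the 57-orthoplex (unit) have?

Number of vertices = 2n = 114.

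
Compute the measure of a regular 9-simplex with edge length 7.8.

V = (7.8^9 / 9!) · √((9+1) / 2^9) ≈ 41.1579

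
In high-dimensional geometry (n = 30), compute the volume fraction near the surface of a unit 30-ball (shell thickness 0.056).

1 - (1-0.056)^30 ≈ 0.822516 ≈ 82.25%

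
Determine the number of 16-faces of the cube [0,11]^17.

Number of 16-faces = C(17,16) · 2^(17-16) = 17 · 2 = 34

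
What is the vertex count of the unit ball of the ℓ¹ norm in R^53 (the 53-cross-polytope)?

Number of vertices = 2n = 106.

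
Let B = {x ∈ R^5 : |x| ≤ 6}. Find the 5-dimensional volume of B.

The n-ball volume is π^(n/2)·r^n/Γ(n/2+1). With n=5, r=6: V = 20736·π^2/5 ≈ 40931.2.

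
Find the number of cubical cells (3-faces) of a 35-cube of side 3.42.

Choose 3 of 35 axes to span the face (C(35,3) = 6545 ways), then fix each of the remaining 32 coordinates at one of its two extreme values (2^32 = 4294967296 ways): 6545·4294967296 = 28110560952320.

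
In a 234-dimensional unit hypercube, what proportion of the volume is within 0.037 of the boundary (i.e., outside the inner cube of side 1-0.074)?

The inner cube has side 1-2·0.037 = 0.926 and volume (0.926)^234 ≈ 1.538e-08, so the shell holds 0.9999999846 of the volume.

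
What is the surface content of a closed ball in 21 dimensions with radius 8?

|∂B_21(8)| = 2361183241434822606848·π^10/654729075 ≈ 3.37728e+17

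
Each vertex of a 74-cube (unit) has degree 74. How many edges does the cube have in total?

An n-cube has n·2^(n-1) edges. With n = 74: 74·9444732965739290427392 = 698910239464707491627008.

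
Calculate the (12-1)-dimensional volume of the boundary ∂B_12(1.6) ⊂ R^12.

S_12(1.6) = 2·π^(12/2)·(1.6)^11 / Γ(12/2) ≈ 2818.82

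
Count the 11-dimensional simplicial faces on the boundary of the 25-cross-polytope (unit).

Each 11-face is the convex hull of 12 vertices, one chosen as ±e_i from each of 12 distinct axes: 2^12·C(25,12) = 21300428800.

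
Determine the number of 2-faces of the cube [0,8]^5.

Number of 2-faces = C(5,2) · 2^(5-2) = 10 · 8 = 80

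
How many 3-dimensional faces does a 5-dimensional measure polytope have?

Number of 3-faces = C(5,3) · 2^(5-3) = 10 · 4 = 40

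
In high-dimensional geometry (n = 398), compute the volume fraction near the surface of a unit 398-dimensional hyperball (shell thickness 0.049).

1 - (1-0.049)^398 ≈ 0.9999999979 ≈ (100 - 2.07e-07)%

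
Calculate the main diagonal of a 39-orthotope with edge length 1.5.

Diagonal = √39 · 1.5 ≈ 9.3675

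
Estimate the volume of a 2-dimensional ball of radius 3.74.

The n-ball volume is π^(n/2)·r^n/Γ(n/2+1). With n=2, r=3.74: V ≈ 43.9433.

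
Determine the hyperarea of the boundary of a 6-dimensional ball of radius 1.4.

S = n·V_n(r)/r = 6·V_6(1.4)/1.4 (volume-to-surface relation), giving 166.759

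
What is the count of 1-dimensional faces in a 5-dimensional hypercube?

Choose 1 of 5 axes to span the face (C(5,1) = 5 ways), then fix each of the remaining 4 coordinates at one of its two extreme values (2^4 = 16 ways): 5·16 = 80.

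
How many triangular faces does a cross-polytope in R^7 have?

Each 2-face is the convex hull of 3 vertices, one chosen as ±e_i from each of 3 distinct axes: 2^3·C(7,3) = 280.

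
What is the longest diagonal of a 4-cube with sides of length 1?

The space diagonal of an n-cube of side s is s√n. Here 1·√4 = 2.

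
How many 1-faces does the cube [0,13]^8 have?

An n-cube has n·2^(n-1) edges. With n = 8: 8·128 = 1024.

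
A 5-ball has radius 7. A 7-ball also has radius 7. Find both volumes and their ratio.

V_5(7) ≈ 88468.5. V_7(7) ≈ 3.89105e+06. Ratio V_5/V_7 ≈ 0.02274.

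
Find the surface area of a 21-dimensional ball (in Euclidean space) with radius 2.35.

S_21(2.35) = 2·π^(21/2)·(2.35)^20 / Γ(21/2) ≈ 7.72902e+06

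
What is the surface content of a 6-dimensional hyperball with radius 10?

The surface area of an n-ball is 2π^(n/2) r^(n-1) / Γ(n/2). For n=6, r=10: 100000·π^3 ≈ 3.10063e+06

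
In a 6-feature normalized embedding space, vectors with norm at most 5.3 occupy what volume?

The n-ball volume is π^(n/2)·r^n/Γ(n/2+1). With n=6, r=5.3: V ≈ 114539.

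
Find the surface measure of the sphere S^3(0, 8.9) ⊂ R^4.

The surface area of an n-ball is 2π^(n/2) r^(n-1) / Γ(n/2). For n=4, r=8.9: 13915.5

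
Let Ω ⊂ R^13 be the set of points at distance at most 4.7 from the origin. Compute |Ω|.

Volume = π^{13/2}·(4.7)^13/Γ(15/2) ≈ 4.97294e+08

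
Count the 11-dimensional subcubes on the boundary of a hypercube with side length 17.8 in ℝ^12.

Choose 11 of 12 axes to span the face (C(12,11) = 12 ways), then fix each of the remaining 1 coordinate at one of its two extreme values (2^1 = 2 ways): 12·2 = 24.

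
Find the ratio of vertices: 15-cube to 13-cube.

The 15-cube has 2^15 = 32768 vertices. The 13-cube has 2^13 = 8192 vertices. Ratio: 32768/8192 = 4.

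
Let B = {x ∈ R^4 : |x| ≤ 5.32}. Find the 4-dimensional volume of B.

The n-ball volume is π^(n/2)·r^n/Γ(n/2+1). With n=4, r=5.32: V ≈ 3952.9.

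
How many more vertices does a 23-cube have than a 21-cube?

The 23-cube has 2^23 = 8388608 vertices. The 21-cube has 2^21 = 2097152 vertices. Difference: 8388608 - 2097152 = 6291456.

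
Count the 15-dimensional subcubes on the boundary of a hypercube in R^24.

Number of 15-faces = C(24,15) · 2^(24-15) = 1307504 · 512 = 669442048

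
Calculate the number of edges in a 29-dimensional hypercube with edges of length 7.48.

The 29-cube has n·2^(n-1) = 29·2^28 = 29·268435456 = 7784628224 edges.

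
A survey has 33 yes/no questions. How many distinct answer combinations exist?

Number of vertices = 2^33 = 8589934592.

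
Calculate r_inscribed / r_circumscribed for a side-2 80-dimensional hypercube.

r_in = 2/2 (half the side); r_out = 2√80/2 (half the diagonal). Ratio = 1/√80 ≈ 0.111803.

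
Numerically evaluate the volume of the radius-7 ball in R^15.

Volume = π^{15/2}·(7)^15/Γ(17/2) = 173625106649344·π^7/289575 ≈ 1.81093e+12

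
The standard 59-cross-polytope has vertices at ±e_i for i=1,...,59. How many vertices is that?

The 59-dimensional cross-polytope has 2n = 2·59 = 118 vertices.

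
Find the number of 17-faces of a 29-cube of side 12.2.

Choose 17 of 29 axes to span the face (C(29,17) = 51895935 ways), then fix each of the remaining 12 coordinates at one of its two extreme values (2^12 = 4096 ways): 51895935·4096 = 212565749760.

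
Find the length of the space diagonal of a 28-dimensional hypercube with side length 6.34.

Diagonal = √28 · 6.34 ≈ 33.5481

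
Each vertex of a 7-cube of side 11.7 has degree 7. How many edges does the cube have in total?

The 7-cube has n·2^(n-1) = 7·2^6 = 7·64 = 448 edges.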